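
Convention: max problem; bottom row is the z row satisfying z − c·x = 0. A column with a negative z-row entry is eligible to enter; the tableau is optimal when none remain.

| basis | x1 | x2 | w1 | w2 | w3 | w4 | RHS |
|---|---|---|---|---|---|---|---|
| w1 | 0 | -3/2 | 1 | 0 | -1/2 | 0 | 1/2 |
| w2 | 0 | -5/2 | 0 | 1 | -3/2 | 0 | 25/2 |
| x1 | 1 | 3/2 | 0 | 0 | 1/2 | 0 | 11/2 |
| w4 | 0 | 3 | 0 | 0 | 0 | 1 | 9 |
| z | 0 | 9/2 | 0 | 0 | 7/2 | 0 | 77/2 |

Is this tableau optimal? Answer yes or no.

Every z-row coefficient is ≥ 0, so the tableau is optimal.

yes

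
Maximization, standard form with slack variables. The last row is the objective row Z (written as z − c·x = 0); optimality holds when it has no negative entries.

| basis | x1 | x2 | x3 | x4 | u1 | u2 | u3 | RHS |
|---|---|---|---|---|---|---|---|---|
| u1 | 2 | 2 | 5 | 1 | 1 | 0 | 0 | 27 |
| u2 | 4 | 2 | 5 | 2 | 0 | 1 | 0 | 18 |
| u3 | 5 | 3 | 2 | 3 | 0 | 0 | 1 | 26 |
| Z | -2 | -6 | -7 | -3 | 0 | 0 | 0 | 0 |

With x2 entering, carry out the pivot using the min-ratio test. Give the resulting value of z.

52

Ratio test on column x2 — row 1: 27/2 = 27/2; row 2: 18/2 = 9; row 3: 26/3 = 26/3. Minimum is 26/3 at row 3 (u3 leaves); pivot element 3.
Pivot on row 3; the Z-row RHS becomes 0 − (-6)·(26/3) = 52.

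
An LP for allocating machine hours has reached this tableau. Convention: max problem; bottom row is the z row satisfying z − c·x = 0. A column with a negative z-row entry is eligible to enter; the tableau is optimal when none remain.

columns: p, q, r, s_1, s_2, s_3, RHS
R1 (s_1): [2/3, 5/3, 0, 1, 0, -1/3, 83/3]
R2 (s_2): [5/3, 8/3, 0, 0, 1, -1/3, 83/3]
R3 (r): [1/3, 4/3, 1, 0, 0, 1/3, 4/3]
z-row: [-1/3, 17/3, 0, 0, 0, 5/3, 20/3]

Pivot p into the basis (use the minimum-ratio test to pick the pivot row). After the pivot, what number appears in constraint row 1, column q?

Ratio test on column p — row 1: (83/3)/(2/3) = 83/2; row 2: (83/3)/(5/3) = 83/5; row 3: (4/3)/(1/3) = 4. Minimum is 4 at row 3 (r leaves); pivot element 1/3.
Divide row 3 by 1/3; eliminate column p from the other rows.
Row 1 update in column q: 5/3 − (2/3)·4 = -1.

-1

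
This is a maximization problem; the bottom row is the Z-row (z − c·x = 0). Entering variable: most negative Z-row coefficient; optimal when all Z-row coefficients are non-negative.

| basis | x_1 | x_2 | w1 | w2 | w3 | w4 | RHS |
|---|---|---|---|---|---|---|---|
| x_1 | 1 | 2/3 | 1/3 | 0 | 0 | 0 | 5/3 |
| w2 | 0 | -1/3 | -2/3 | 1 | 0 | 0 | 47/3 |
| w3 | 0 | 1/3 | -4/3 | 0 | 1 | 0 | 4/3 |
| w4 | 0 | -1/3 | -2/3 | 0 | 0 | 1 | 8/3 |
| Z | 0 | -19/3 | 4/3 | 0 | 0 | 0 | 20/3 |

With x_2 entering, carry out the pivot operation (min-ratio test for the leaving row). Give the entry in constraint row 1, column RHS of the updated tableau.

Ratio test on column x_2 — row 1: (5/3)/(2/3) = 5/2; row 2: entry -1/3 ≤ 0; row 3: (4/3)/(1/3) = 4; row 4: entry -1/3 ≤ 0. Minimum is 5/2 at row 1 (x_1 leaves); pivot element 2/3.
Divide row 1 by 2/3; eliminate column x_2 from the other rows.
In the new row 1, the RHS entry is the old entry divided by the pivot: (5/3)/(2/3) = 5/2.

5/2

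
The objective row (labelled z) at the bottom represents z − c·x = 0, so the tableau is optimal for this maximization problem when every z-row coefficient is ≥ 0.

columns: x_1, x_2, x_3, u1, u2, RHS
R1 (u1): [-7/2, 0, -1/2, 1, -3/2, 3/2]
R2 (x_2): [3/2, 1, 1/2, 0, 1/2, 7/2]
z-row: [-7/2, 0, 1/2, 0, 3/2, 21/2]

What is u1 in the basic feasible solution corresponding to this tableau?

u1 is basic (row 1); its value is the RHS of that row, 3/2.

3/2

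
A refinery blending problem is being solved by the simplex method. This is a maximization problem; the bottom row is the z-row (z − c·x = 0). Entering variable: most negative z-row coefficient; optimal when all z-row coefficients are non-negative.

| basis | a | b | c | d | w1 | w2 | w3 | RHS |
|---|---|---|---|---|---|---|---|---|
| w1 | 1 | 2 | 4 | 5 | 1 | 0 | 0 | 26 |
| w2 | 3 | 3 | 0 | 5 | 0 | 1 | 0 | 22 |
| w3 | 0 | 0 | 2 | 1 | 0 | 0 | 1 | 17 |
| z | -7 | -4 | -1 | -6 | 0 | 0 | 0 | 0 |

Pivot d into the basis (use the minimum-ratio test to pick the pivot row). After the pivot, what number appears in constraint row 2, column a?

Ratio test on column d — row 1: 26/5 = 26/5; row 2: 22/5 = 22/5; row 3: 17/1 = 17. Minimum is 22/5 at row 2 (w2 leaves); pivot element 5.
Divide row 2 by 5; eliminate column d from the other rows.
In the new row 2, the a entry is the old entry divided by the pivot: 3/5 = 3/5.

3/5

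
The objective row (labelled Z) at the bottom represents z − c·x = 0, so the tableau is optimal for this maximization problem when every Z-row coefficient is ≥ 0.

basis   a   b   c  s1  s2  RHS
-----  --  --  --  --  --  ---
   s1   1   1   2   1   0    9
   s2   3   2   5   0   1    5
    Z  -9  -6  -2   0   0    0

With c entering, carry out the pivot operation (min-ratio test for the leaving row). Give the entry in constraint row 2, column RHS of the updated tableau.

1

Ratio test on column c — row 1: 9/2 = 9/2; row 2: 5/5 = 1. Minimum is 1 at row 2 (s2 leaves); pivot element 5.
Divide row 2 by 5; eliminate column c from the other rows.
In the new row 2, the RHS entry is the old entry divided by the pivot: 5/5 = 1.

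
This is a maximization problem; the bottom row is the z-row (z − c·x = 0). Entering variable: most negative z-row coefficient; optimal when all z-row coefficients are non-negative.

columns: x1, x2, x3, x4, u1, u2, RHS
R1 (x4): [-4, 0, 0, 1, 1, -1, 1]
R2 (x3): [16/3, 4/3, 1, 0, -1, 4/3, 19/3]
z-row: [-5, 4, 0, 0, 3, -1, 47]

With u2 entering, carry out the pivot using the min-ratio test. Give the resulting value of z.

207/4

Ratio test on column u2 — row 1: entry -1 ≤ 0; row 2: (19/3)/(4/3) = 19/4. Minimum is 19/4 at row 2 (x3 leaves); pivot element 4/3.
Pivot on row 2; the z-row RHS becomes 47 − (-1)·(19/4) = 207/4.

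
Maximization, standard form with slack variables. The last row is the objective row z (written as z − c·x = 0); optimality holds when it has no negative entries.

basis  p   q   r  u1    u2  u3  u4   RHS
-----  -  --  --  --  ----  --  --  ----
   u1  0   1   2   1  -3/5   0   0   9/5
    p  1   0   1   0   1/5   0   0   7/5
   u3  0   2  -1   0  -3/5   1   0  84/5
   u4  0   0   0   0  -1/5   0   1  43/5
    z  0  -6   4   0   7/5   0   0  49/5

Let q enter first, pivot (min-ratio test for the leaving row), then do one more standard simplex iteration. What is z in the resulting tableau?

36

Ratio test on column q — row 1: (9/5)/1 = 9/5; row 2: entry 0 ≤ 0; row 3: (84/5)/2 = 42/5; row 4: entry 0 ≤ 0. Minimum is 9/5 at row 1 (u1 leaves); pivot element 1.
Pivot on row 1; the z-row RHS becomes 49/5 − (-6)·(9/5) = 103/5.
Next entering variable (most negative z-row entry -11/5): u2.
Ratio test on column u2 — row 1: entry -3/5 ≤ 0; row 2: (7/5)/(1/5) = 7; row 3: (66/5)/(3/5) = 22; row 4: entry -1/5 ≤ 0. Minimum is 7 at row 2 (p leaves); pivot element 1/5.
After the second pivot the z-row RHS is 103/5 − (-11/5)·7 = 36.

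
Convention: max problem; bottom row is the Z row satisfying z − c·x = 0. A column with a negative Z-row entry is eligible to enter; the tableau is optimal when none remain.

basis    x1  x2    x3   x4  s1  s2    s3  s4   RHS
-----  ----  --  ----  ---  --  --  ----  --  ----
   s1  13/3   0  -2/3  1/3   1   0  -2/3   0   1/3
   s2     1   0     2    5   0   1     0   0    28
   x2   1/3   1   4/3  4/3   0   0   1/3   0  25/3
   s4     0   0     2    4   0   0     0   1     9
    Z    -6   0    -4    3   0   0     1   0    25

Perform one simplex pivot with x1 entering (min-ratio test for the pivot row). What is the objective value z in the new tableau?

331/13

Ratio test on column x1 — row 1: (1/3)/(13/3) = 1/13; row 2: 28/1 = 28; row 3: (25/3)/(1/3) = 25; row 4: entry 0 ≤ 0. Minimum is 1/13 at row 1 (s1 leaves); pivot element 13/3.
Pivot on row 1; the Z-row RHS becomes 25 − (-6)·(1/13) = 331/13.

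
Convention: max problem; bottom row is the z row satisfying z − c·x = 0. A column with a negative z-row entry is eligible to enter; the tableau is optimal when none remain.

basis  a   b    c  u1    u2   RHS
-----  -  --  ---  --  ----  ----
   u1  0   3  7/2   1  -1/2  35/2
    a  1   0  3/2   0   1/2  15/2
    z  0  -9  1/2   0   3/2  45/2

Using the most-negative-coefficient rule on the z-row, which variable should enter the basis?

b

Negative z-row entries: b: -9.
The most negative is -9 in column b, so b enters.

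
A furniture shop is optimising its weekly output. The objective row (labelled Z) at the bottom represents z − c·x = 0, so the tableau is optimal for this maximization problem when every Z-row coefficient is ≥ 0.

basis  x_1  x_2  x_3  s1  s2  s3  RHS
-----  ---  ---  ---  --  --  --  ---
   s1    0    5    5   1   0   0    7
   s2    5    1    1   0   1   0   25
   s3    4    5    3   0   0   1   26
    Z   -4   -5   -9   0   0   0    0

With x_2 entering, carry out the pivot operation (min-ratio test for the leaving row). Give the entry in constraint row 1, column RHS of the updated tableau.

7/5

Ratio test on column x_2 — row 1: 7/5 = 7/5; row 2: 25/1 = 25; row 3: 26/5 = 26/5. Minimum is 7/5 at row 1 (s1 leaves); pivot element 5.
Divide row 1 by 5; eliminate column x_2 from the other rows.
In the new row 1, the RHS entry is the old entry divided by the pivot: 7/5 = 7/5.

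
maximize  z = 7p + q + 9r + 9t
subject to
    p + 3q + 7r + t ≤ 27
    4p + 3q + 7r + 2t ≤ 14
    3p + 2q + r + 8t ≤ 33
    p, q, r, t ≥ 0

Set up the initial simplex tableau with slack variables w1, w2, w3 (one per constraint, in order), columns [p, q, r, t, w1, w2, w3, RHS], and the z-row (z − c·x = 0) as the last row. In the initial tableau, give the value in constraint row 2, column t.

2

Constraint 2 has coefficient 2 on t.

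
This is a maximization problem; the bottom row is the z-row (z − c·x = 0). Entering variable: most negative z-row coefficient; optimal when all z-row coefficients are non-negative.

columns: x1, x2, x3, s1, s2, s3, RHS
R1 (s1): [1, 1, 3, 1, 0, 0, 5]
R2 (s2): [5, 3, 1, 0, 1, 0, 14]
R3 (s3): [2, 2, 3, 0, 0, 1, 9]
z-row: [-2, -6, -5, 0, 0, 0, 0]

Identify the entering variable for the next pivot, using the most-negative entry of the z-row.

x2

Negative z-row entries: x1: -2, x2: -6, x3: -5.
The most negative is -6 in column x2, so x2 enters.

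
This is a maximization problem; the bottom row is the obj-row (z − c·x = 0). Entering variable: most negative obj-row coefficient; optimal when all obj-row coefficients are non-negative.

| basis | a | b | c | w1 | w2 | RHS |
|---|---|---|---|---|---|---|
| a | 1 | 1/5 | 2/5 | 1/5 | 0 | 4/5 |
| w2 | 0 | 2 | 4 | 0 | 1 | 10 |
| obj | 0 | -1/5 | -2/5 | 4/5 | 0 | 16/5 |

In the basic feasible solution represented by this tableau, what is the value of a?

4/5

a is basic (row 1); its value is the RHS of that row, 4/5.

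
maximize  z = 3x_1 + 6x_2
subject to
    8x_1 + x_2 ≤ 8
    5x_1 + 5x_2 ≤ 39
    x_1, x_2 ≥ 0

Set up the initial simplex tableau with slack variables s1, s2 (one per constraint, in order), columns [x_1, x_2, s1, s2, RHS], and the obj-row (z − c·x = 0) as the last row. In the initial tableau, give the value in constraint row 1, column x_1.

Constraint 1 has coefficient 8 on x_1.

8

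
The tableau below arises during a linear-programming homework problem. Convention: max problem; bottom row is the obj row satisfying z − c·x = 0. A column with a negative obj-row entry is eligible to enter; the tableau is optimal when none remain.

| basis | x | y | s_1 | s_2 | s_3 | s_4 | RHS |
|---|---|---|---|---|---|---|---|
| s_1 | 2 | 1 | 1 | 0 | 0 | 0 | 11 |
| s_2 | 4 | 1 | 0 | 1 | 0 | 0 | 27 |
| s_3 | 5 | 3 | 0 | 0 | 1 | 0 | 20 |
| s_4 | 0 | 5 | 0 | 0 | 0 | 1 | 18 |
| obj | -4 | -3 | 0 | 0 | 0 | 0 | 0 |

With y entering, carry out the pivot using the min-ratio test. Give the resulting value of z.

54/5

Ratio test on column y — row 1: 11/1 = 11; row 2: 27/1 = 27; row 3: 20/3 = 20/3; row 4: 18/5 = 18/5. Minimum is 18/5 at row 4 (s_4 leaves); pivot element 5.
Pivot on row 4; the obj-row RHS becomes 0 − (-3)·(18/5) = 54/5.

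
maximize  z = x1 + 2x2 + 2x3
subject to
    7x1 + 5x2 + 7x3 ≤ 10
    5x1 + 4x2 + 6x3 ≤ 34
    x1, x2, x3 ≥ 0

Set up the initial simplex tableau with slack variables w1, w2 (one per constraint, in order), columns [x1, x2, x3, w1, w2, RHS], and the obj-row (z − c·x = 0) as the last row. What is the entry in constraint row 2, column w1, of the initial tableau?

0

Slack w1 belongs to constraint 1; its column is the unit vector e_1, so the entry in row 2 is 0.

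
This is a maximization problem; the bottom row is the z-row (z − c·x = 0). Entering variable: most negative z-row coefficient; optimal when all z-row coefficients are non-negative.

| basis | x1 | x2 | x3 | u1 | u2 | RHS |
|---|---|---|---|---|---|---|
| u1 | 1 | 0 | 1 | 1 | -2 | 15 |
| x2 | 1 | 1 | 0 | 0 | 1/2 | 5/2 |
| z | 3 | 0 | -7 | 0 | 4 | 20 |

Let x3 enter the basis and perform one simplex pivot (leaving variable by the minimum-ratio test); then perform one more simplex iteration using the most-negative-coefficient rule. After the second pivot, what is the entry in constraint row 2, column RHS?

5

Ratio test on column x3 — row 1: 15/1 = 15; row 2: entry 0 ≤ 0. Minimum is 15 at row 1 (u1 leaves); pivot element 1.
Divide row 1 by 1; eliminate column x3 from the other rows.
Second iteration: most negative z-row entry is -10 in column u2, so u2 enters.
Ratio test on column u2 — row 1: entry -2 ≤ 0; row 2: (5/2)/(1/2) = 5. Minimum is 5 at row 2 (x2 leaves); pivot element 1/2.
Divide row 2 by 1/2; eliminate column u2 from the other rows.
After both pivots, the entry at constraint row 2, column RHS is 5.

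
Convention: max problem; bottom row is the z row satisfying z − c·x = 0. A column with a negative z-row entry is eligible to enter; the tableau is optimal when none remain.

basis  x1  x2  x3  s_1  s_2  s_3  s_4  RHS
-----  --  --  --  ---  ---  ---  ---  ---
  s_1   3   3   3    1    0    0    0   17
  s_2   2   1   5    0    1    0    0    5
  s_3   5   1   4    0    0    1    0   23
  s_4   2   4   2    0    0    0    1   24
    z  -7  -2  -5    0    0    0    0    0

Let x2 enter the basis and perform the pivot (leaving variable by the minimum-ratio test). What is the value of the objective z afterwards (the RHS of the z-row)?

10

Ratio test on column x2 — row 1: 17/3 = 17/3; row 2: 5/1 = 5; row 3: 23/1 = 23; row 4: 24/4 = 6. Minimum is 5 at row 2 (s_2 leaves); pivot element 1.
Pivot on row 2; the z-row RHS becomes 0 − (-2)·5 = 10.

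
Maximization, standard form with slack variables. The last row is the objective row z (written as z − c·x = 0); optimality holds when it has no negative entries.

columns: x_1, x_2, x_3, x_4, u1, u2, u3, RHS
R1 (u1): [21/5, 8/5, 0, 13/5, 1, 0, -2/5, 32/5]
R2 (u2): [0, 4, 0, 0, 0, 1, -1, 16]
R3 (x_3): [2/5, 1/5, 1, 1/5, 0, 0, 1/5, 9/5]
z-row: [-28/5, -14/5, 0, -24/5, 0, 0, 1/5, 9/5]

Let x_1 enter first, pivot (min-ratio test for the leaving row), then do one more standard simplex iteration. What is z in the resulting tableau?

Ratio test on column x_1 — row 1: (32/5)/(21/5) = 32/21; row 2: entry 0 ≤ 0; row 3: (9/5)/(2/5) = 9/2. Minimum is 32/21 at row 1 (u1 leaves); pivot element 21/5.
Pivot on row 1; the z-row RHS becomes 9/5 − (-28/5)·(32/21) = 31/3.
Next entering variable (most negative z-row entry -4/3): x_4.
Ratio test on column x_4 — row 1: (32/21)/(13/21) = 32/13; row 2: entry 0 ≤ 0; row 3: entry -1/21 ≤ 0. Minimum is 32/13 at row 1 (x_1 leaves); pivot element 13/21.
After the second pivot the z-row RHS is 31/3 − (-4/3)·(32/13) = 177/13.

177/13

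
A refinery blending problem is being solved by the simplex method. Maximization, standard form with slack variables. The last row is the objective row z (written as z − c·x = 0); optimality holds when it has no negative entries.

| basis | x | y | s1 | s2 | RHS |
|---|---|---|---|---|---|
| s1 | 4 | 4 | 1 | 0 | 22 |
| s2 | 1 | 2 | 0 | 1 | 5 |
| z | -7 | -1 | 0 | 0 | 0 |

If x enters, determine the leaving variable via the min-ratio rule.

Column x entries and ratios — s1: 22/4 = 11/2; s2: 5/1 = 5.
Smallest ratio is 5 in the row of s2, so s2 leaves.

s2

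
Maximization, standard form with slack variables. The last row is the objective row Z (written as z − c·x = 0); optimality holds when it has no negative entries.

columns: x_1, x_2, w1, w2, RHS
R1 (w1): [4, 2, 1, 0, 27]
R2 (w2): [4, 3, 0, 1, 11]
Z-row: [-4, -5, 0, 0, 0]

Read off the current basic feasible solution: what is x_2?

0

x_2 is not in the basis, so in the current basic feasible solution x_2 = 0.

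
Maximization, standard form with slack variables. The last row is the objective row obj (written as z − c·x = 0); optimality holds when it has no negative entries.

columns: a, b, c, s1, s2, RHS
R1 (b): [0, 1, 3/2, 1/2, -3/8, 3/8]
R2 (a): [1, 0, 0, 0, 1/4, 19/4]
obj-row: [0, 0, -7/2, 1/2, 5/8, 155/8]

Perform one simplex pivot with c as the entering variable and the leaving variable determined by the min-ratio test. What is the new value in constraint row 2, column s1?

Ratio test on column c — row 1: (3/8)/(3/2) = 1/4; row 2: entry 0 ≤ 0. Minimum is 1/4 at row 1 (b leaves); pivot element 3/2.
Divide row 1 by 3/2; eliminate column c from the other rows.
Row 2 update in column s1: 0 − 0·(1/3) = 0.

0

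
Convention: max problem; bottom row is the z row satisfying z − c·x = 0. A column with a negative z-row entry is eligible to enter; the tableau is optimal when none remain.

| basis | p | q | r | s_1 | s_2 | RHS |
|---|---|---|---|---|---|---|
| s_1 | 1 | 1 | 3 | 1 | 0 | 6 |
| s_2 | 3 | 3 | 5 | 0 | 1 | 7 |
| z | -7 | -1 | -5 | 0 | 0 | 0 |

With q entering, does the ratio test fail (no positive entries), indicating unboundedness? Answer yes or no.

Column q has positive entries in row(s) 1, 2, so the ratio test bounds it — not unbounded.

no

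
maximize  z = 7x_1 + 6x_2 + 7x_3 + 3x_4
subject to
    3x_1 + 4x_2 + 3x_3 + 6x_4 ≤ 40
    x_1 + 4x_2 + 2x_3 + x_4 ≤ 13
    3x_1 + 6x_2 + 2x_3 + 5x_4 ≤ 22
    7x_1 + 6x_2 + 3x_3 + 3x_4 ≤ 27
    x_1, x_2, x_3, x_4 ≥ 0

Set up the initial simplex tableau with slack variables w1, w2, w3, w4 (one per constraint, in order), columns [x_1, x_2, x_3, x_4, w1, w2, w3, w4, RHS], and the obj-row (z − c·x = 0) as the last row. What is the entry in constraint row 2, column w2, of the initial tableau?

Slack w2 belongs to constraint 2; its column is the unit vector e_2, so the entry in row 2 is 1.

1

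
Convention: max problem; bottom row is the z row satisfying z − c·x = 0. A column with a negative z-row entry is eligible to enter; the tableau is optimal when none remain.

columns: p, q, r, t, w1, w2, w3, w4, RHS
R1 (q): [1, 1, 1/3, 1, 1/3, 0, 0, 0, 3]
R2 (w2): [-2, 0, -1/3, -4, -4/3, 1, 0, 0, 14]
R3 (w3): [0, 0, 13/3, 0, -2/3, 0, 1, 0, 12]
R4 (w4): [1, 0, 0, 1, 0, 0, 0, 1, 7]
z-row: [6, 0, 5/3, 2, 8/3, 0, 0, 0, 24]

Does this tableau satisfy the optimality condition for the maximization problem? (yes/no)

Every z-row coefficient is ≥ 0, so the tableau is optimal.

yes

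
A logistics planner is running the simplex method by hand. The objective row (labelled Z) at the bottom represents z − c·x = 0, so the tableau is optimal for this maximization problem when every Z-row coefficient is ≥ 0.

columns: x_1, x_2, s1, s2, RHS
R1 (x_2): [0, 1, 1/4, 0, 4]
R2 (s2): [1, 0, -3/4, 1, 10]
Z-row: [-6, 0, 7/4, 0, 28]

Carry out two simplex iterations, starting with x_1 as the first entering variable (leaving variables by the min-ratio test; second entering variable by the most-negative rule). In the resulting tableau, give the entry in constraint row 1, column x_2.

Ratio test on column x_1 — row 1: entry 0 ≤ 0; row 2: 10/1 = 10. Minimum is 10 at row 2 (s2 leaves); pivot element 1.
Divide row 2 by 1; eliminate column x_1 from the other rows.
Second iteration: most negative Z-row entry is -11/4 in column s1, so s1 enters.
Ratio test on column s1 — row 1: 4/(1/4) = 16; row 2: entry -3/4 ≤ 0. Minimum is 16 at row 1 (x_2 leaves); pivot element 1/4.
Divide row 1 by 1/4; eliminate column s1 from the other rows.
After both pivots, the entry at constraint row 1, column x_2 is 4.

4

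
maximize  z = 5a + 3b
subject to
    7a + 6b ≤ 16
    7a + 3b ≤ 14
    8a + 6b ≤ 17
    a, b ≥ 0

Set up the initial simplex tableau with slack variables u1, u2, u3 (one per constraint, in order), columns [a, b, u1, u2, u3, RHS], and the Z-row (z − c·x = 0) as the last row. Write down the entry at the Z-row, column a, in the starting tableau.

The Z-row carries the negated objective coefficients: the a entry is -5.

-5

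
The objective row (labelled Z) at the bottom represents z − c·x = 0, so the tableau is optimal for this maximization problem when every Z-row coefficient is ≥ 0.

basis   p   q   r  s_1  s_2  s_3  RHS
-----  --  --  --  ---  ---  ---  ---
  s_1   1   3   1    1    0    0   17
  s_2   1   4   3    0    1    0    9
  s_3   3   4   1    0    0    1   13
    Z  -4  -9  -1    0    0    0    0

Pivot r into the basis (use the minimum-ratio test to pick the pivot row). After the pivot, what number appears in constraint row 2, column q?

Ratio test on column r — row 1: 17/1 = 17; row 2: 9/3 = 3; row 3: 13/1 = 13. Minimum is 3 at row 2 (s_2 leaves); pivot element 3.
Divide row 2 by 3; eliminate column r from the other rows.
In the new row 2, the q entry is the old entry divided by the pivot: 4/3 = 4/3.

4/3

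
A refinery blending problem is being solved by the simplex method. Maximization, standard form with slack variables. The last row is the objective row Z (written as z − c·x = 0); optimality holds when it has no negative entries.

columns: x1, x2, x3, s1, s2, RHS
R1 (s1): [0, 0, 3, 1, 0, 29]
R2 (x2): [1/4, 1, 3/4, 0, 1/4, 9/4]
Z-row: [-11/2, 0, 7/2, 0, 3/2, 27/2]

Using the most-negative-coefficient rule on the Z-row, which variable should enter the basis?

Negative Z-row entries: x1: -11/2.
The most negative is -11/2 in column x1, so x1 enters.

x1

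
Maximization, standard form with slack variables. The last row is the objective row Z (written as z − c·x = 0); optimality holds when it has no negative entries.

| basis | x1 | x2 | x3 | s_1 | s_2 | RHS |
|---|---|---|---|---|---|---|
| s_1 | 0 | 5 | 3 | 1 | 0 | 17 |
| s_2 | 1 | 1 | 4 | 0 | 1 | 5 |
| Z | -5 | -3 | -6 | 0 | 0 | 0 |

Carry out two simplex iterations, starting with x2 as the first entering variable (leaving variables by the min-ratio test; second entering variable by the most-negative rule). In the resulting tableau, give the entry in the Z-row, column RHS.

91/5

Ratio test on column x2 — row 1: 17/5 = 17/5; row 2: 5/1 = 5. Minimum is 17/5 at row 1 (s_1 leaves); pivot element 5.
Divide row 1 by 5; eliminate column x2 from the other rows.
Second iteration: most negative Z-row entry is -5 in column x1, so x1 enters.
Ratio test on column x1 — row 1: entry 0 ≤ 0; row 2: (8/5)/1 = 8/5. Minimum is 8/5 at row 2 (s_2 leaves); pivot element 1.
Divide row 2 by 1; eliminate column x1 from the other rows.
After both pivots, the entry at the Z-row, column RHS is 91/5.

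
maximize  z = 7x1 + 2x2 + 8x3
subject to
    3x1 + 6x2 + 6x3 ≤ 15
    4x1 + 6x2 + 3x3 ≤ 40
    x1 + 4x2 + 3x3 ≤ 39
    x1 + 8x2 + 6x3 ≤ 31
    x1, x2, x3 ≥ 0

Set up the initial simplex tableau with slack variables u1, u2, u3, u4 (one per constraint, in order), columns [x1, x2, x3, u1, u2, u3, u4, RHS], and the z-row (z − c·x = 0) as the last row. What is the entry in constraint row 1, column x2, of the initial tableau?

6

Constraint 1 has coefficient 6 on x2.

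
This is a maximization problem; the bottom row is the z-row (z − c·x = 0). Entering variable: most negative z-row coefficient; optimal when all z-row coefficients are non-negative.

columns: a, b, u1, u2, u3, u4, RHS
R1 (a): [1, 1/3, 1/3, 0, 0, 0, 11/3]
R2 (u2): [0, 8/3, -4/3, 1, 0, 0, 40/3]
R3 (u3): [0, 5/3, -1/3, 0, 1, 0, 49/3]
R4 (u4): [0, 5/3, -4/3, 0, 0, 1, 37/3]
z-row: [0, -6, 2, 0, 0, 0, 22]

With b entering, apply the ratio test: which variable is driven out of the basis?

u2

Column b entries and ratios — a: (11/3)/(1/3) = 11; u2: (40/3)/(8/3) = 5; u3: (49/3)/(5/3) = 49/5; u4: (37/3)/(5/3) = 37/5.
Smallest ratio is 5 in the row of u2, so u2 leaves.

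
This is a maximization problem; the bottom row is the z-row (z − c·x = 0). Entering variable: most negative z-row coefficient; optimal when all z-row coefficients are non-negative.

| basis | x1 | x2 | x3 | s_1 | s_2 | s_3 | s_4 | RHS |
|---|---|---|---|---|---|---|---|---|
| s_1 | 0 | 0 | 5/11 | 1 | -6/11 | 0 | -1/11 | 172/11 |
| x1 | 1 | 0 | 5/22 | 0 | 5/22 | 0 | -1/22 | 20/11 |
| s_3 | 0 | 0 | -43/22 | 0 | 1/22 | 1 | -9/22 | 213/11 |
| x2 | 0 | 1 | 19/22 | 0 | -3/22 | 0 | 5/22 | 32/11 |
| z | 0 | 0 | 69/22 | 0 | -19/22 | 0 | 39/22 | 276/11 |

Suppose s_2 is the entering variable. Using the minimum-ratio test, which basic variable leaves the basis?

Column s_2 entries and ratios — s_1: -6/11 ≤ 0, skip; x1: (20/11)/(5/22) = 8; s_3: (213/11)/(1/22) = 426; x2: -3/22 ≤ 0, skip.
Smallest ratio is 8 in the row of x1, so x1 leaves.

x1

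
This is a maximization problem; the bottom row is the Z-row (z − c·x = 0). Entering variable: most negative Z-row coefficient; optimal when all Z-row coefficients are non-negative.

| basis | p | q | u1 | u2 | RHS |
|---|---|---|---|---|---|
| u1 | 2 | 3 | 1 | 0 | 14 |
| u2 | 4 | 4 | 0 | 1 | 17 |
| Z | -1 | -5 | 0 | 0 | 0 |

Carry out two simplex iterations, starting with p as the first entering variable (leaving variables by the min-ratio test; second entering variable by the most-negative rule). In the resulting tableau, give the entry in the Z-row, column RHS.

85/4

Ratio test on column p — row 1: 14/2 = 7; row 2: 17/4 = 17/4. Minimum is 17/4 at row 2 (u2 leaves); pivot element 4.
Divide row 2 by 4; eliminate column p from the other rows.
Second iteration: most negative Z-row entry is -4 in column q, so q enters.
Ratio test on column q — row 1: (11/2)/1 = 11/2; row 2: (17/4)/1 = 17/4. Minimum is 17/4 at row 2 (p leaves); pivot element 1.
Divide row 2 by 1; eliminate column q from the other rows.
After both pivots, the entry at the Z-row, column RHS is 85/4.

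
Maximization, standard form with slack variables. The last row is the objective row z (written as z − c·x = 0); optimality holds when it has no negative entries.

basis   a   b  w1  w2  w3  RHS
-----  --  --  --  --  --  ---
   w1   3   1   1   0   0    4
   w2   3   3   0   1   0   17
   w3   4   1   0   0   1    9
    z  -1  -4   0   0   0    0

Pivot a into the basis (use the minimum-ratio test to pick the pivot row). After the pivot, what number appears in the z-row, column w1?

Ratio test on column a — row 1: 4/3 = 4/3; row 2: 17/3 = 17/3; row 3: 9/4 = 9/4. Minimum is 4/3 at row 1 (w1 leaves); pivot element 3.
Divide row 1 by 3; eliminate column a from the other rows.
z-row update in column w1: 0 − (-1)·(1/3) = 1/3.

1/3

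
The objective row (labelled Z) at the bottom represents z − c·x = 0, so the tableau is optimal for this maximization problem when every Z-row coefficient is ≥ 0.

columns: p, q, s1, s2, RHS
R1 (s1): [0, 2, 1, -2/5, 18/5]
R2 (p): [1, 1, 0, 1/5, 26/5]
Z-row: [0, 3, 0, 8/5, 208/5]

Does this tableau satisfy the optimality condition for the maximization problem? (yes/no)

Every Z-row coefficient is ≥ 0, so the tableau is optimal.

yes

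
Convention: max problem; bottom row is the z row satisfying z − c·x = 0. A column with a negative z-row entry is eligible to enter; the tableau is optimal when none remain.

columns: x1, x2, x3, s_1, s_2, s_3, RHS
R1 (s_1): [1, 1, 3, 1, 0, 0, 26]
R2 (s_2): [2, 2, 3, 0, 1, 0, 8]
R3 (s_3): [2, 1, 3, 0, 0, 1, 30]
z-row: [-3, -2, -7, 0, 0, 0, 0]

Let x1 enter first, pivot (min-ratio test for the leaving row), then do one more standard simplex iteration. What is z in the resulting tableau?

Ratio test on column x1 — row 1: 26/1 = 26; row 2: 8/2 = 4; row 3: 30/2 = 15. Minimum is 4 at row 2 (s_2 leaves); pivot element 2.
Pivot on row 2; the z-row RHS becomes 0 − (-3)·4 = 12.
Next entering variable (most negative z-row entry -5/2): x3.
Ratio test on column x3 — row 1: 22/(3/2) = 44/3; row 2: 4/(3/2) = 8/3; row 3: entry 0 ≤ 0. Minimum is 8/3 at row 2 (x1 leaves); pivot element 3/2.
After the second pivot the z-row RHS is 12 − (-5/2)·(8/3) = 56/3.

56/3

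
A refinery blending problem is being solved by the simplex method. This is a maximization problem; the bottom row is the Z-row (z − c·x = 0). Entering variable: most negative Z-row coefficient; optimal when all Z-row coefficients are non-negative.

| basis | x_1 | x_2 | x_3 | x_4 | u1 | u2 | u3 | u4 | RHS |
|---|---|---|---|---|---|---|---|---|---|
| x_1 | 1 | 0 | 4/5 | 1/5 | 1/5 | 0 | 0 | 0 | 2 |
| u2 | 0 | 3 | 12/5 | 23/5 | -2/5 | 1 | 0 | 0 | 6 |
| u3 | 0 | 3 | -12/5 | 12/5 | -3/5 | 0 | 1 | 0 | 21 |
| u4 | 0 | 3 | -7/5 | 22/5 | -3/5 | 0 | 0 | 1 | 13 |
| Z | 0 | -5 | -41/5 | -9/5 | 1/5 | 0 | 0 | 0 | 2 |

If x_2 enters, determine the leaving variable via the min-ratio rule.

u2

Column x_2 entries and ratios — x_1: 0 ≤ 0, skip; u2: 6/3 = 2; u3: 21/3 = 7; u4: 13/3 = 13/3.
Smallest ratio is 2 in the row of u2, so u2 leaves.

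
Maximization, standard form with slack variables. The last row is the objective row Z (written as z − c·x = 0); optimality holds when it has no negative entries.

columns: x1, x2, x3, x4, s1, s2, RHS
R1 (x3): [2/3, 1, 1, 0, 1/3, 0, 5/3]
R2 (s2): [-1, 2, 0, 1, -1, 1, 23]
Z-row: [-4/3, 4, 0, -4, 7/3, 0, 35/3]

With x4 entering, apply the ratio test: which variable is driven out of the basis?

s2

Column x4 entries and ratios — x3: 0 ≤ 0, skip; s2: 23/1 = 23.
Smallest ratio is 23 in the row of s2, so s2 leaves.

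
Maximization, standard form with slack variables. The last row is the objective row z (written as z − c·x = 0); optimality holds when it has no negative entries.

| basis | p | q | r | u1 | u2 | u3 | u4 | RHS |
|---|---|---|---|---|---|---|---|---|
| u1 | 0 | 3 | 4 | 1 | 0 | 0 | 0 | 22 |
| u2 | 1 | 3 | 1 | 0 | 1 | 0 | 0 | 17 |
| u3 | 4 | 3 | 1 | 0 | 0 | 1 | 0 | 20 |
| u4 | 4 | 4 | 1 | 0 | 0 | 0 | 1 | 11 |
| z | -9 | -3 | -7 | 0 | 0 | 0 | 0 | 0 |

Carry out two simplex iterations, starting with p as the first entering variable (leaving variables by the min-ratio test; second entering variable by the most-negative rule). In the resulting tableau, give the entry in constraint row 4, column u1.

-1/16

Ratio test on column p — row 1: entry 0 ≤ 0; row 2: 17/1 = 17; row 3: 20/4 = 5; row 4: 11/4 = 11/4. Minimum is 11/4 at row 4 (u4 leaves); pivot element 4.
Divide row 4 by 4; eliminate column p from the other rows.
Second iteration: most negative z-row entry is -19/4 in column r, so r enters.
Ratio test on column r — row 1: 22/4 = 11/2; row 2: (57/4)/(3/4) = 19; row 3: entry 0 ≤ 0; row 4: (11/4)/(1/4) = 11. Minimum is 11/2 at row 1 (u1 leaves); pivot element 4.
Divide row 1 by 4; eliminate column r from the other rows.
After both pivots, the entry at constraint row 4, column u1 is -1/16.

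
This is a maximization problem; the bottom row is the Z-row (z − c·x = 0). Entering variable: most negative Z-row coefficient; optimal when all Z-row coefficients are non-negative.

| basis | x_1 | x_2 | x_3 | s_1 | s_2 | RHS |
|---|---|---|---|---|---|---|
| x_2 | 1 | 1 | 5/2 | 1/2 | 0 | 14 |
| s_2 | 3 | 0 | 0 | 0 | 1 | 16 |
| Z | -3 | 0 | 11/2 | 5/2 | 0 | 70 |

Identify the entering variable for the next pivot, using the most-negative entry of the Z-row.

x_1

Negative Z-row entries: x_1: -3.
The most negative is -3 in column x_1, so x_1 enters.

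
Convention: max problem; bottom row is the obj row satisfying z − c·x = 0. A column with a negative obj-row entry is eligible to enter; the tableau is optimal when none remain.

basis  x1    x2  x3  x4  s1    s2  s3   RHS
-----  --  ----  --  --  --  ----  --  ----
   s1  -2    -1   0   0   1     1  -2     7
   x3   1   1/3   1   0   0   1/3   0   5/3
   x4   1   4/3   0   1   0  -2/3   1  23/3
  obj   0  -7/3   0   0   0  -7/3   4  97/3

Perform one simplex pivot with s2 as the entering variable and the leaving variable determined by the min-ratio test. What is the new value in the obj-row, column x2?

Ratio test on column s2 — row 1: 7/1 = 7; row 2: (5/3)/(1/3) = 5; row 3: entry -2/3 ≤ 0. Minimum is 5 at row 2 (x3 leaves); pivot element 1/3.
Divide row 2 by 1/3; eliminate column s2 from the other rows.
obj-row update in column x2: -7/3 − (-7/3)·1 = 0.

0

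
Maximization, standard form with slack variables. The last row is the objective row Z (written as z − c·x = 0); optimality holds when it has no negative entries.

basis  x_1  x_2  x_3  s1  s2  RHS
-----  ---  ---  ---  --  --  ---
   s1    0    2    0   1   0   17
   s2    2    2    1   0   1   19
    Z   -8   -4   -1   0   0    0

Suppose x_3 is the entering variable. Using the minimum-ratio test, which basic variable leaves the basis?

Column x_3 entries and ratios — s1: 0 ≤ 0, skip; s2: 19/1 = 19.
Smallest ratio is 19 in the row of s2, so s2 leaves.

s2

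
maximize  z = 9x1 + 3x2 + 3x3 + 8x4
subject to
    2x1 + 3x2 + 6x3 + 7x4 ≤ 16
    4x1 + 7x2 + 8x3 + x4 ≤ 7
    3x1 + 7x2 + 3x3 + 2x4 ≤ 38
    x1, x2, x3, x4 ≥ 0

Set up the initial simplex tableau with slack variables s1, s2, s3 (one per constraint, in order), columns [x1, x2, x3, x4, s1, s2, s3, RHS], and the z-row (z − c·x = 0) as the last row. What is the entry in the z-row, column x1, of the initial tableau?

The z-row carries the negated objective coefficients: the x1 entry is -9.

-9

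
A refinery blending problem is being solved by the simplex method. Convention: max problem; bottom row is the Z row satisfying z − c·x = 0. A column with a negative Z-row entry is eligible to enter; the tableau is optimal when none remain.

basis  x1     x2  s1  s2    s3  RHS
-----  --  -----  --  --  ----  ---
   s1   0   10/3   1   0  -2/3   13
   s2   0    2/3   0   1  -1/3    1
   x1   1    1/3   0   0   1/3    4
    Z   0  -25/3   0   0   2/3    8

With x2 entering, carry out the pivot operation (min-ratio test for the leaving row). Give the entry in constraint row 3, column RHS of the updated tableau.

Ratio test on column x2 — row 1: 13/(10/3) = 39/10; row 2: 1/(2/3) = 3/2; row 3: 4/(1/3) = 12. Minimum is 3/2 at row 2 (s2 leaves); pivot element 2/3.
Divide row 2 by 2/3; eliminate column x2 from the other rows.
Row 3 update in column RHS: 4 − (1/3)·(3/2) = 7/2.

7/2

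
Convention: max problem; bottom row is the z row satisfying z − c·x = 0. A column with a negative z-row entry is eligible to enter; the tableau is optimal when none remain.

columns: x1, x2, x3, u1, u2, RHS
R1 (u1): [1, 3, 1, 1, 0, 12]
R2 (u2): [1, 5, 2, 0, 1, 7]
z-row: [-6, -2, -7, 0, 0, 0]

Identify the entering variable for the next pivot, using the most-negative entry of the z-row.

Negative z-row entries: x1: -6, x2: -2, x3: -7.
The most negative is -7 in column x3, so x3 enters.

x3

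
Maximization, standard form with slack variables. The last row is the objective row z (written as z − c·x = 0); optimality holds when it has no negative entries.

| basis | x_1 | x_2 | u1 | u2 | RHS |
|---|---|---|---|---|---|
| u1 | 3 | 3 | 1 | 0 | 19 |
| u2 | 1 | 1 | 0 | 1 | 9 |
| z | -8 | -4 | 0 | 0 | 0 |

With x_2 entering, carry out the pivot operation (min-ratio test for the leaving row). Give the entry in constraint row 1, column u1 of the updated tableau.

1/3

Ratio test on column x_2 — row 1: 19/3 = 19/3; row 2: 9/1 = 9. Minimum is 19/3 at row 1 (u1 leaves); pivot element 3.
Divide row 1 by 3; eliminate column x_2 from the other rows.
In the new row 1, the u1 entry is the old entry divided by the pivot: 1/3 = 1/3.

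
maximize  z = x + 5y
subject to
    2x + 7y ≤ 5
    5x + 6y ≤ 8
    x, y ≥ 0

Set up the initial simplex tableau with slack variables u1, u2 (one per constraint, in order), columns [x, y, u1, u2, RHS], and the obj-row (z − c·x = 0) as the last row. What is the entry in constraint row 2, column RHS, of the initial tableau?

8

The RHS of constraint 2 is b_2 = 8.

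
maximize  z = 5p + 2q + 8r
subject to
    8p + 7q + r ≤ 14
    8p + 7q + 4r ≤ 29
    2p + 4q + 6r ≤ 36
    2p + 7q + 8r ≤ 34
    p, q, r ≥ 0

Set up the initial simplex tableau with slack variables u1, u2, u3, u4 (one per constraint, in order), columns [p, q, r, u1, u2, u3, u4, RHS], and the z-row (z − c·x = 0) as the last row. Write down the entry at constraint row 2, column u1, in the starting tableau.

0

Slack u1 belongs to constraint 1; its column is the unit vector e_1, so the entry in row 2 is 0.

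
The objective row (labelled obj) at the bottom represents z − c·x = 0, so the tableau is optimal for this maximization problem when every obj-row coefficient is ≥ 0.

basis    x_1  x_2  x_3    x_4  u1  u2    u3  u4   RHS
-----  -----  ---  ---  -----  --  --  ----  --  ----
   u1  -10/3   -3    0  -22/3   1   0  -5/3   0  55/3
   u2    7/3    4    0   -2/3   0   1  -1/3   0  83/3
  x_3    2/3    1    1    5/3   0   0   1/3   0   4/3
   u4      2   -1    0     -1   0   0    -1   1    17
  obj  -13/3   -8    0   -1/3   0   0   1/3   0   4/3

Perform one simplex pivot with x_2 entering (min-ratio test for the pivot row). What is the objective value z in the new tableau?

12

Ratio test on column x_2 — row 1: entry -3 ≤ 0; row 2: (83/3)/4 = 83/12; row 3: (4/3)/1 = 4/3; row 4: entry -1 ≤ 0. Minimum is 4/3 at row 3 (x_3 leaves); pivot element 1.
Pivot on row 3; the obj-row RHS becomes 4/3 − (-8)·(4/3) = 12.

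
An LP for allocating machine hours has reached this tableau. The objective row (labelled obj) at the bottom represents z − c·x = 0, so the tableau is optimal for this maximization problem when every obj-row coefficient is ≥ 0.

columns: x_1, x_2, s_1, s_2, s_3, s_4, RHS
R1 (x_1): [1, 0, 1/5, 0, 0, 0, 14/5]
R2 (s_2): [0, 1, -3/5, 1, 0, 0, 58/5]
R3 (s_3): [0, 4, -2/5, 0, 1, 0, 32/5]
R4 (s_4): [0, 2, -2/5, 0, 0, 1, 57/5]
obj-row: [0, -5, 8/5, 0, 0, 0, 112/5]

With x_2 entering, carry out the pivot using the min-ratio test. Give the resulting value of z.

152/5

Ratio test on column x_2 — row 1: entry 0 ≤ 0; row 2: (58/5)/1 = 58/5; row 3: (32/5)/4 = 8/5; row 4: (57/5)/2 = 57/10. Minimum is 8/5 at row 3 (s_3 leaves); pivot element 4.
Pivot on row 3; the obj-row RHS becomes 112/5 − (-5)·(8/5) = 152/5.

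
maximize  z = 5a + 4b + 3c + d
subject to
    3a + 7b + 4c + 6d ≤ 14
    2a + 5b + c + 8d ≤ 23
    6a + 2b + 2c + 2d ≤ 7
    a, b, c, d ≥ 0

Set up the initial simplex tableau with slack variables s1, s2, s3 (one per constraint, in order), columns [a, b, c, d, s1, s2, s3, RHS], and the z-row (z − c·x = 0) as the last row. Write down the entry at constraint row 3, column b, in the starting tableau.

Constraint 3 has coefficient 2 on b.

2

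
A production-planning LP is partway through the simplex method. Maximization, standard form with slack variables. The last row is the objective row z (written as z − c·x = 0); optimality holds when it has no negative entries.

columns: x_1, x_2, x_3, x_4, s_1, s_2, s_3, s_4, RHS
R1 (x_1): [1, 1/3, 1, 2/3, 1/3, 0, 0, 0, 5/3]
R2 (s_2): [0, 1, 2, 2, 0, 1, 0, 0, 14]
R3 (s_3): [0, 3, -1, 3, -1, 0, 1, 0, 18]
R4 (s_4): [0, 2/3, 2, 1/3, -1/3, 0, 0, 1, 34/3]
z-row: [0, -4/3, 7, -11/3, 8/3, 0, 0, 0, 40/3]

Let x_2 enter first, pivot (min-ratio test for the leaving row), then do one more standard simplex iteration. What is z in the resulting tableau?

45/2

Ratio test on column x_2 — row 1: (5/3)/(1/3) = 5; row 2: 14/1 = 14; row 3: 18/3 = 6; row 4: (34/3)/(2/3) = 17. Minimum is 5 at row 1 (x_1 leaves); pivot element 1/3.
Pivot on row 1; the z-row RHS becomes 40/3 − (-4/3)·5 = 20.
Next entering variable (most negative z-row entry -1): x_4.
Ratio test on column x_4 — row 1: 5/2 = 5/2; row 2: entry 0 ≤ 0; row 3: entry -3 ≤ 0; row 4: entry -1 ≤ 0. Minimum is 5/2 at row 1 (x_2 leaves); pivot element 2.
After the second pivot the z-row RHS is 20 − (-1)·(5/2) = 45/2.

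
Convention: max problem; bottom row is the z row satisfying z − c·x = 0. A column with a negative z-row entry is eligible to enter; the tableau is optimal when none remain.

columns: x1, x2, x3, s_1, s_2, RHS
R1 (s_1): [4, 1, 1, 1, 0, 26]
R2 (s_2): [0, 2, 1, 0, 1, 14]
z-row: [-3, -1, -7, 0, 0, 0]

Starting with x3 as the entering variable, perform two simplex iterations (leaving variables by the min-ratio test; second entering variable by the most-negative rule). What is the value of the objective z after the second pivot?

107

Ratio test on column x3 — row 1: 26/1 = 26; row 2: 14/1 = 14. Minimum is 14 at row 2 (s_2 leaves); pivot element 1.
Pivot on row 2; the z-row RHS becomes 0 − (-7)·14 = 98.
Next entering variable (most negative z-row entry -3): x1.
Ratio test on column x1 — row 1: 12/4 = 3; row 2: entry 0 ≤ 0. Minimum is 3 at row 1 (s_1 leaves); pivot element 4.
After the second pivot the z-row RHS is 98 − (-3)·3 = 107.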